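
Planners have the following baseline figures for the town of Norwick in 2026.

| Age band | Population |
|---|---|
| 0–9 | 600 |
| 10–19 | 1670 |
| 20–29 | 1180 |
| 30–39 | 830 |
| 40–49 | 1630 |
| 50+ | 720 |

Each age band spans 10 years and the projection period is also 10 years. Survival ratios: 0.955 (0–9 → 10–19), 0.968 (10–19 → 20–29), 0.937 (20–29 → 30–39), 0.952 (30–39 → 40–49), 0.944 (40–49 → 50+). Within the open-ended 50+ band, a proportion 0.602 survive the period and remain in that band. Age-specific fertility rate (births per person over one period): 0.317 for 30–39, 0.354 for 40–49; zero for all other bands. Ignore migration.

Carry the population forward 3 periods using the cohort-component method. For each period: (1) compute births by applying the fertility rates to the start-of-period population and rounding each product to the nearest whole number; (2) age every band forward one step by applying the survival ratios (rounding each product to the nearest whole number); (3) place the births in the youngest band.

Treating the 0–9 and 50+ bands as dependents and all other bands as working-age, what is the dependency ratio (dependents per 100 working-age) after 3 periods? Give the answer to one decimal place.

90.1

Call the groups 1 to 6, youngest first.
Period 1:
Births: 830 * 0.317 = 263, 1630 * 0.354 = 577 → total 840
Group 2: 600 * 0.955 = 573
Group 3: 1670 * 0.968 = 1617
Group 4: 1180 * 0.937 = 1106
Group 5: 830 * 0.952 = 790
Group 6: 1630 * 0.944 + 720 * 0.602 = 1539 + 433 = 1972
→ [840, 573, 1617, 1106, 790, 1972]
Period 2:
Births: 1106 * 0.317 = 351, 790 * 0.354 = 280 → total 631
Group 2: 840 * 0.955 = 802
Group 3: 573 * 0.968 = 555
Group 4: 1617 * 0.937 = 1515
Group 5: 1106 * 0.952 = 1053
Group 6: 790 * 0.944 + 1972 * 0.602 = 746 + 1187 = 1933
→ [631, 802, 555, 1515, 1053, 1933]
Period 3:
Births: 1515 * 0.317 = 480, 1053 * 0.354 = 373 → total 853
Group 2: 631 * 0.955 = 603
Group 3: 802 * 0.968 = 776
Group 4: 555 * 0.937 = 520
Group 5: 1515 * 0.952 = 1442
Group 6: 1053 * 0.944 + 1933 * 0.602 = 994 + 1164 = 2158
→ [853, 603, 776, 520, 1442, 2158]
Dependents (band 0–9 + band 50+) = 853 + 2158 = 3011; working-age = 3341; ratio = 3011/3341 × 100 = 90.1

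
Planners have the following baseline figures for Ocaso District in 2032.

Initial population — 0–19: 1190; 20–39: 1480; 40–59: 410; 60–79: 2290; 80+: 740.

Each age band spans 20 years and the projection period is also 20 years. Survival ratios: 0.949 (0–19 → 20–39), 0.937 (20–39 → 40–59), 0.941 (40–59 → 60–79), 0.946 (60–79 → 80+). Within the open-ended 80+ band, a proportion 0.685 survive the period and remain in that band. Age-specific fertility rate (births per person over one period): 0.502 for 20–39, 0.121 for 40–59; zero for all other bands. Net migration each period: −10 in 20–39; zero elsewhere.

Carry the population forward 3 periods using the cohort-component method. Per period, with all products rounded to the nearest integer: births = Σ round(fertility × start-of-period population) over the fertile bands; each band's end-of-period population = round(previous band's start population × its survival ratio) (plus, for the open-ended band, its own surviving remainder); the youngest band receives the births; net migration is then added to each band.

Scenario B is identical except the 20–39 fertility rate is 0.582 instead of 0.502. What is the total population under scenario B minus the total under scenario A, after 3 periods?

(Groups numbered youngest = 1 to oldest = 5.)
Period 1.
Births: 1480 × 0.502 = 743 ; 410 × 0.121 = 50 → total 793
Group 2: 1190 × 0.949 = 1129
Group 3: 1480 × 0.937 = 1387
Group 4: 410 × 0.941 = 386
Group 5: 2290 × 0.946 + 740 × 0.685 = 2166 + 507 = 2673
Net migration: Group 2 − 10 → 1119
Population now: 0–19=793, 20–39=1119, 40–59=1387, 60–79=386, 80+=2673
Period 2.
Births: 1119 × 0.502 = 562 ; 1387 × 0.121 = 168 → total 730
Group 2: 793 × 0.949 = 753
Group 3: 1119 × 0.937 = 1049
Group 4: 1387 × 0.941 = 1305
Group 5: 386 × 0.946 + 2673 × 0.685 = 365 + 1831 = 2196
Net migration: Group 2 − 10 → 743
Population now: 0–19=730, 20–39=743, 40–59=1049, 60–79=1305, 80+=2196
Period 3.
Births: 743 × 0.502 = 373 ; 1049 × 0.121 = 127 → total 500
Group 2: 730 × 0.949 = 693
Group 3: 743 × 0.937 = 696
Group 4: 1049 × 0.941 = 987
Group 5: 1305 × 0.946 + 2196 × 0.685 = 1235 + 1504 = 2739
Net migration: Group 2 − 10 → 683
Population now: 0–19=500, 20–39=683, 40–59=696, 60–79=987, 80+=2739
Scenario A total after 3 periods: 5605
Scenario B projection —
Period 1.
Births: 1480 × 0.582 = 861 ; 410 × 0.121 = 50 → total 911
Group 2: 1190 × 0.949 = 1129
Group 3: 1480 × 0.937 = 1387
Group 4: 410 × 0.941 = 386
Group 5: 2290 × 0.946 + 740 × 0.685 = 2166 + 507 = 2673
Net migration: Group 2 − 10 → 1119
Population now: 0–19=911, 20–39=1119, 40–59=1387, 60–79=386, 80+=2673
Period 2.
Births: 1119 × 0.582 = 651 ; 1387 × 0.121 = 168 → total 819
Group 2: 911 × 0.949 = 865
Group 3: 1119 × 0.937 = 1049
Group 4: 1387 × 0.941 = 1305
Group 5: 386 × 0.946 + 2673 × 0.685 = 365 + 1831 = 2196
Net migration: Group 2 − 10 → 855
Population now: 0–19=819, 20–39=855, 40–59=1049, 60–79=1305, 80+=2196
Period 3.
Births: 855 × 0.582 = 498 ; 1049 × 0.121 = 127 → total 625
Group 2: 819 × 0.949 = 777
Group 3: 855 × 0.937 = 801
Group 4: 1049 × 0.941 = 987
Group 5: 1305 × 0.946 + 2196 × 0.685 = 1235 + 1504 = 2739
Net migration: Group 2 − 10 → 767
Population now: 0–19=625, 20–39=767, 40–59=801, 60–79=987, 80+=2739
Scenario B total after 3 periods: 5919
Difference B − A = 5919 − 5605 = 314

314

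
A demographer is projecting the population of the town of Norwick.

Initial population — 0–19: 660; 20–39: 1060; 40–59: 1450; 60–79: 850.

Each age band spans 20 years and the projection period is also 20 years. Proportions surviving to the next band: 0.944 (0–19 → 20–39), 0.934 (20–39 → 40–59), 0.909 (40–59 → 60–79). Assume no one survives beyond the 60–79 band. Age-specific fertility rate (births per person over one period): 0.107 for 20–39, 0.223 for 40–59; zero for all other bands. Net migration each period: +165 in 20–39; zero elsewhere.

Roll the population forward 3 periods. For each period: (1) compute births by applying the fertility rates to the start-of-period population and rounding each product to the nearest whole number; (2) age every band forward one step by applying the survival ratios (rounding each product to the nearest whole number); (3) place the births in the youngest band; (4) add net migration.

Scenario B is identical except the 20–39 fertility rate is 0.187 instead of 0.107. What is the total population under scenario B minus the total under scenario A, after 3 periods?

Numbering the bands 1..4 from youngest to oldest:
Period 1.
Births: 1060 * 0.107 = 113  |  1450 * 0.223 = 323 → 436
Band 2: 660 * 0.944 = 623
Band 3: 1060 * 0.934 = 990
Band 4: 1450 * 0.909 = 1318
Net migration: Band 2 + 165 → 788
→ [436, 788, 990, 1318]
Period 2.
Births: 788 * 0.107 = 84  |  990 * 0.223 = 221 → 305
Band 2: 436 * 0.944 = 412
Band 3: 788 * 0.934 = 736
Band 4: 990 * 0.909 = 900
Net migration: Band 2 + 165 → 577
→ [305, 577, 736, 900]
Period 3.
Births: 577 * 0.107 = 62  |  736 * 0.223 = 164 → 226
Band 2: 305 * 0.944 = 288
Band 3: 577 * 0.934 = 539
Band 4: 736 * 0.909 = 669
Net migration: Band 2 + 165 → 453
→ [226, 453, 539, 669]
Scenario A total after 3 periods: 1887
Scenario B projection —
Period 1.
Births: 1060 * 0.187 = 198  |  1450 * 0.223 = 323 → 521
Band 2: 660 * 0.944 = 623
Band 3: 1060 * 0.934 = 990
Band 4: 1450 * 0.909 = 1318
Net migration: Band 2 + 165 → 788
→ [521, 788, 990, 1318]
Period 2.
Births: 788 * 0.187 = 147  |  990 * 0.223 = 221 → 368
Band 2: 521 * 0.944 = 492
Band 3: 788 * 0.934 = 736
Band 4: 990 * 0.909 = 900
Net migration: Band 2 + 165 → 657
→ [368, 657, 736, 900]
Period 3.
Births: 657 * 0.187 = 123  |  736 * 0.223 = 164 → 287
Band 2: 368 * 0.944 = 347
Band 3: 657 * 0.934 = 614
Band 4: 736 * 0.909 = 669
Net migration: Band 2 + 165 → 512
→ [287, 512, 614, 669]
Scenario B total after 3 periods: 2082
Difference B − A = 2082 − 1887 = 195

195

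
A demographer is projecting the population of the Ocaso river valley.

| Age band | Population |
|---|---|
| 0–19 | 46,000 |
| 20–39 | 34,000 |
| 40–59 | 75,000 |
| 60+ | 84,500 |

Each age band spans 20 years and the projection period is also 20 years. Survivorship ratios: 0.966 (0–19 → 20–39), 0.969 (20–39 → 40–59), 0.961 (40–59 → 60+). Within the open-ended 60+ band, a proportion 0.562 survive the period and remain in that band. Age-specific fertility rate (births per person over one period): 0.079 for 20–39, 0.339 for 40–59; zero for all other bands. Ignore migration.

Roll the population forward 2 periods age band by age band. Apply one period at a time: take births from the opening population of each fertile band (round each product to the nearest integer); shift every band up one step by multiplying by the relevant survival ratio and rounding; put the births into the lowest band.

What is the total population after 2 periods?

183748

[period 1]
Births: 34000 * 0.079 = 2686  |  75000 * 0.339 = 25425 — total 28111
20–39: 46000 * 0.966 = 44436
40–59: 34000 * 0.969 = 32946
60+: 75000 * 0.961 + 84500 * 0.562 = 72075 + 47489 = 119564
Giving 28111 / 44436 / 32946 / 119564.
[period 2]
Births: 44436 * 0.079 = 3510  |  32946 * 0.339 = 11169 — total 14679
20–39: 28111 * 0.966 = 27155
40–59: 44436 * 0.969 = 43058
60+: 32946 * 0.961 + 119564 * 0.562 = 31661 + 67195 = 98856
Giving 14679 / 27155 / 43058 / 98856.
Total after period 2: 14679 + 27155 + 43058 + 98856 = 183748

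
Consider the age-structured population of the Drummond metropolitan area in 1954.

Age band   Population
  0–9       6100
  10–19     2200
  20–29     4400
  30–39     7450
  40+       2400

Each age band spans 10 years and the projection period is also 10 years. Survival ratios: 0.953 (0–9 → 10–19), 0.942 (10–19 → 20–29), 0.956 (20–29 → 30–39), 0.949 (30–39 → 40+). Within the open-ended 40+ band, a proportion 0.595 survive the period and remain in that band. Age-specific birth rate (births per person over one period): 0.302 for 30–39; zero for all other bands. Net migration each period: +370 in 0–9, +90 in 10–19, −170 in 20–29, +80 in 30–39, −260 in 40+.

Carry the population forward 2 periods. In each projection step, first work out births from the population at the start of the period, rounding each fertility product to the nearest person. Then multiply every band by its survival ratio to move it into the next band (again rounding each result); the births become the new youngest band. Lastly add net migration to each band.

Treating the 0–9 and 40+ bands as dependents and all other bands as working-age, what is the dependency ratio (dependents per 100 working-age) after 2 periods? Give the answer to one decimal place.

Numbering the groups 1..5 from youngest to oldest:
[period 1]
Births: 7450 × 0.302 = 2250
Group 2: 6100 × 0.953 = 5813
Group 3: 2200 × 0.942 = 2072
Group 4: 4400 × 0.956 = 4206
Group 5: 7450 × 0.949 + 2400 × 0.595 = 7070 + 1428 = 8498
Net migration: Group 1 + 370 → 2620; Group 2 + 90 → 5903; Group 3 − 170 → 1902; Group 4 + 80 → 4286; Group 5 − 260 → 8238
End of period: [2620, 5903, 1902, 4286, 8238]
[period 2]
Births: 4286 × 0.302 = 1294
Group 2: 2620 × 0.953 = 2497
Group 3: 5903 × 0.942 = 5561
Group 4: 1902 × 0.956 = 1818
Group 5: 4286 × 0.949 + 8238 × 0.595 = 4067 + 4902 = 8969
Net migration: Group 1 + 370 → 1664; Group 2 + 90 → 2587; Group 3 − 170 → 5391; Group 4 + 80 → 1898; Group 5 − 260 → 8709
End of period: [1664, 2587, 5391, 1898, 8709]
Dependents (band 0–9 + band 40+) = 1664 + 8709 = 10373; working-age = 9876; ratio = 10373/9876 × 100 = 105.0

105.0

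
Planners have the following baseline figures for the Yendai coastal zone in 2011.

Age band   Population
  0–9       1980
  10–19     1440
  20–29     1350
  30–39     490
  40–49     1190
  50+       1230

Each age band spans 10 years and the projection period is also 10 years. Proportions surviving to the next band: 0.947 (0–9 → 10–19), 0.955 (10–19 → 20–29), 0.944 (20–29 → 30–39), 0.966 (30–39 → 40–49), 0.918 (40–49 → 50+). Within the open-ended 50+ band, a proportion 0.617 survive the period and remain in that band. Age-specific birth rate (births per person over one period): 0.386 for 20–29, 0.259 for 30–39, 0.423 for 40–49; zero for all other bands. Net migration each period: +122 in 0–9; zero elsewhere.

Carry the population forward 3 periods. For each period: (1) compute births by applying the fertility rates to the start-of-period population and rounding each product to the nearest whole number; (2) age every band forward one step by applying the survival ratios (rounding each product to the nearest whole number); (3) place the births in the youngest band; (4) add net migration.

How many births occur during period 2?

(Groups numbered youngest = 1 to oldest = 6.)
[period 1]
Births: 1350 × 0.386 = 521 ; 490 × 0.259 = 127 ; 1190 × 0.423 = 503 → total 1151
Group 2: 1980 × 0.947 = 1875
Group 3: 1440 × 0.955 = 1375
Group 4: 1350 × 0.944 = 1274
Group 5: 490 × 0.966 = 473
Group 6: 1190 × 0.918 + 1230 × 0.617 = 1092 + 759 = 1851
Net migration: Group 1 + 122 → 1273
→ [1273, 1875, 1375, 1274, 473, 1851]
[period 2]
Births: 1375 × 0.386 = 531 ; 1274 × 0.259 = 330 ; 473 × 0.423 = 200 → total 1061
Group 2: 1273 × 0.947 = 1206
Group 3: 1875 × 0.955 = 1791
Group 4: 1375 × 0.944 = 1298
Group 5: 1274 × 0.966 = 1231
Group 6: 473 × 0.918 + 1851 × 0.617 = 434 + 1142 = 1576
Net migration: Group 1 + 122 → 1183
→ [1183, 1206, 1791, 1298, 1231, 1576]

1061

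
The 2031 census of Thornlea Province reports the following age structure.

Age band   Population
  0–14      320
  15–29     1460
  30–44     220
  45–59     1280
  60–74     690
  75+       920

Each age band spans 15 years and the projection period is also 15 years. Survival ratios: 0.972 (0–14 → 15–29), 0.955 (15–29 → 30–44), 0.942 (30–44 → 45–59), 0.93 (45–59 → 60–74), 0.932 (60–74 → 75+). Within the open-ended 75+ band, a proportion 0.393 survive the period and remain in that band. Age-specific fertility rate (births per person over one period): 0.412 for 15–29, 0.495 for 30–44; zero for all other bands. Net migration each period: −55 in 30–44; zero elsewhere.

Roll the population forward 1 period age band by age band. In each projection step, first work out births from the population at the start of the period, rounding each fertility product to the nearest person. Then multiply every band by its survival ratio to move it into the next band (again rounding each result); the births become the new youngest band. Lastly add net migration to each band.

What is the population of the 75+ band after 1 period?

1005

Let band 1 be 0–14 through band 6 = 75+.
— Period 1 —
Births: 1460 * 0.412 = 602  |  220 * 0.495 = 109 → 711
Band 2: 320 * 0.972 = 311
Band 3: 1460 * 0.955 = 1394
Band 4: 220 * 0.942 = 207
Band 5: 1280 * 0.93 = 1190
Band 6: 690 * 0.932 + 920 * 0.393 = 643 + 362 = 1005
Net migration: Band 3 − 55 → 1339
→ [711, 311, 1339, 207, 1190, 1005]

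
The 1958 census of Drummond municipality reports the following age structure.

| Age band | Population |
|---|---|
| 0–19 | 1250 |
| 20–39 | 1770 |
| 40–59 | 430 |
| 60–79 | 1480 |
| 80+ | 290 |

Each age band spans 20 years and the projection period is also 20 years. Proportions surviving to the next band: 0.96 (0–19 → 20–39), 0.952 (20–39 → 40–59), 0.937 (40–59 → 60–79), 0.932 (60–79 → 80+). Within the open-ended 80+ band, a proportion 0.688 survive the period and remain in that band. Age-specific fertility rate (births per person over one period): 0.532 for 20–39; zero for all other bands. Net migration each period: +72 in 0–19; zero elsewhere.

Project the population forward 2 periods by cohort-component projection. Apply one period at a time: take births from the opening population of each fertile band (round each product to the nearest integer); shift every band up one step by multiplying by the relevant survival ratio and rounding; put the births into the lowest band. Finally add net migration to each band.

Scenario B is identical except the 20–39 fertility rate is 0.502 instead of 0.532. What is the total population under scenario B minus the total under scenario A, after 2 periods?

-86

Let group 1 be 0–19 through group 5 = 80+.
Period 1:
Births: 1770 * 0.532 = 942
Group 2: 1250 * 0.96 = 1200
Group 3: 1770 * 0.952 = 1685
Group 4: 430 * 0.937 = 403
Group 5: 1480 * 0.932 + 290 * 0.688 = 1379 + 200 = 1579
Net migration: Group 1 + 72 → 1014
Population now: 0–19=1014, 20–39=1200, 40–59=1685, 60–79=403, 80+=1579
Period 2:
Births: 1200 * 0.532 = 638
Group 2: 1014 * 0.96 = 973
Group 3: 1200 * 0.952 = 1142
Group 4: 1685 * 0.937 = 1579
Group 5: 403 * 0.932 + 1579 * 0.688 = 376 + 1086 = 1462
Net migration: Group 1 + 72 → 710
Population now: 0–19=710, 20–39=973, 40–59=1142, 60–79=1579, 80+=1462
Scenario A total after 2 periods: 5866
Scenario B projection —
Period 1:
Births: 1770 * 0.502 = 889
Group 2: 1250 * 0.96 = 1200
Group 3: 1770 * 0.952 = 1685
Group 4: 430 * 0.937 = 403
Group 5: 1480 * 0.932 + 290 * 0.688 = 1379 + 200 = 1579
Net migration: Group 1 + 72 → 961
Population now: 0–19=961, 20–39=1200, 40–59=1685, 60–79=403, 80+=1579
Period 2:
Births: 1200 * 0.502 = 602
Group 2: 961 * 0.96 = 923
Group 3: 1200 * 0.952 = 1142
Group 4: 1685 * 0.937 = 1579
Group 5: 403 * 0.932 + 1579 * 0.688 = 376 + 1086 = 1462
Net migration: Group 1 + 72 → 674
Population now: 0–19=674, 20–39=923, 40–59=1142, 60–79=1579, 80+=1462
Scenario B total after 2 periods: 5780
Difference B − A = 5780 − 5866 = -86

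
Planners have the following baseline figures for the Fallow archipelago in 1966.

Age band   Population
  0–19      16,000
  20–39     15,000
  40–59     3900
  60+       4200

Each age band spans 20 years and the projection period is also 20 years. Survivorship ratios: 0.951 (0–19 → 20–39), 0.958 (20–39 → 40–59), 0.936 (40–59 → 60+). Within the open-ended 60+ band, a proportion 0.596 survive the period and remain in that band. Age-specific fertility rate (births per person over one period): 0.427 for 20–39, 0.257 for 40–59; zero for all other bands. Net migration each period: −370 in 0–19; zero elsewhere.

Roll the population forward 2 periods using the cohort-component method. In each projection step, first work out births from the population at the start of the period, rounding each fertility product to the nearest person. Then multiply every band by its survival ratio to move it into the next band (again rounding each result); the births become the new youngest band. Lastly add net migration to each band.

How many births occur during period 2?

[period 1]
Births: 15000 * 0.427 = 6405, 3900 * 0.257 = 1002 → 7407
20–39: 16000 * 0.951 = 15216
40–59: 15000 * 0.958 = 14370
60+: 3900 * 0.936 + 4200 * 0.596 = 3650 + 2503 = 6153
Net migration: 0–19 − 370 → 7037
End of period: [7037, 15216, 14370, 6153]
[period 2]
Births: 15216 * 0.427 = 6497, 14370 * 0.257 = 3693 → 10190
20–39: 7037 * 0.951 = 6692
40–59: 15216 * 0.958 = 14577
60+: 14370 * 0.936 + 6153 * 0.596 = 13450 + 3667 = 17117
Net migration: 0–19 − 370 → 9820
End of period: [9820, 6692, 14577, 17117]

10190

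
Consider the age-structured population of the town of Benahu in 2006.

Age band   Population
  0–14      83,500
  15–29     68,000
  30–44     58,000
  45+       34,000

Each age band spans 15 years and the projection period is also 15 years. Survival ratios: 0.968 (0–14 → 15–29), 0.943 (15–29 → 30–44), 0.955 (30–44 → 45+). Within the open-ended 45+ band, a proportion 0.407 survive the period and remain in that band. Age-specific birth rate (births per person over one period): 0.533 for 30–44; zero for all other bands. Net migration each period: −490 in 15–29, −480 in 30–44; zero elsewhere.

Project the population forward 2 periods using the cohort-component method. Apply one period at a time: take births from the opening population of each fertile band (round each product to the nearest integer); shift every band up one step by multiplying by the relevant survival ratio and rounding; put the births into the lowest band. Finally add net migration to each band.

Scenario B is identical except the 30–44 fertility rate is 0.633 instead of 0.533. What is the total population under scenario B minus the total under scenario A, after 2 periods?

11979

— Period 1 —
Births: 58000 × 0.533 = 30914
15–29: 83500 × 0.968 = 80828
30–44: 68000 × 0.943 = 64124
45+: 58000 × 0.955 + 34000 × 0.407 = 55390 + 13838 = 69228
Net migration: 15–29 − 490 → 80338; 30–44 − 480 → 63644
Giving 30914 / 80338 / 63644 / 69228.
— Period 2 —
Births: 63644 × 0.533 = 33922
15–29: 30914 × 0.968 = 29925
30–44: 80338 × 0.943 = 75759
45+: 63644 × 0.955 + 69228 × 0.407 = 60780 + 28176 = 88956
Net migration: 15–29 − 490 → 29435; 30–44 − 480 → 75279
Giving 33922 / 29435 / 75279 / 88956.
Scenario A total after 2 periods: 227592
Scenario B projection —
— Period 1 —
Births: 58000 × 0.633 = 36714
15–29: 83500 × 0.968 = 80828
30–44: 68000 × 0.943 = 64124
45+: 58000 × 0.955 + 34000 × 0.407 = 55390 + 13838 = 69228
Net migration: 15–29 − 490 → 80338; 30–44 − 480 → 63644
Giving 36714 / 80338 / 63644 / 69228.
— Period 2 —
Births: 63644 × 0.633 = 40287
15–29: 36714 × 0.968 = 35539
30–44: 80338 × 0.943 = 75759
45+: 63644 × 0.955 + 69228 × 0.407 = 60780 + 28176 = 88956
Net migration: 15–29 − 490 → 35049; 30–44 − 480 → 75279
Giving 40287 / 35049 / 75279 / 88956.
Scenario B total after 2 periods: 239571
Difference B − A = 239571 − 227592 = 11979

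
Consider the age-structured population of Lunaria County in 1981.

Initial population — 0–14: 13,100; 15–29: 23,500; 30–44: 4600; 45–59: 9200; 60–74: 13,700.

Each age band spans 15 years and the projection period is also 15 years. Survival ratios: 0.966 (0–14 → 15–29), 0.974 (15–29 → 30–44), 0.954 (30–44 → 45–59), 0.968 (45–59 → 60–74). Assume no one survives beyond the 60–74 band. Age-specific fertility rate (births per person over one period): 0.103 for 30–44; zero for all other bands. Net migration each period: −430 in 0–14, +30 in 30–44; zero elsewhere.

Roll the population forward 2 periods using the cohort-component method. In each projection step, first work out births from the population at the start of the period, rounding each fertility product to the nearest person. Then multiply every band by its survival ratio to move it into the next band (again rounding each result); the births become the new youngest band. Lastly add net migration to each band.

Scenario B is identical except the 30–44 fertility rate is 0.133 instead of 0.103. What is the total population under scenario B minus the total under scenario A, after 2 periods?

820

After projecting period 1:
Births: 4600 * 0.103 = 474
15–29: 13100 * 0.966 = 12655
30–44: 23500 * 0.974 = 22889
45–59: 4600 * 0.954 = 4388
60–74: 9200 * 0.968 = 8906
Net migration: 0–14 − 430 → 44; 30–44 + 30 → 22919
End of period: [44, 12655, 22919, 4388, 8906]
After projecting period 2:
Births: 22919 * 0.103 = 2361
15–29: 44 * 0.966 = 43
30–44: 12655 * 0.974 = 12326
45–59: 22919 * 0.954 = 21865
60–74: 4388 * 0.968 = 4248
Net migration: 0–14 − 430 → 1931; 30–44 + 30 → 12356
End of period: [1931, 43, 12356, 21865, 4248]
Scenario A total after 2 periods: 40443
Scenario B projection —
After projecting period 1:
Births: 4600 * 0.133 = 612
15–29: 13100 * 0.966 = 12655
30–44: 23500 * 0.974 = 22889
45–59: 4600 * 0.954 = 4388
60–74: 9200 * 0.968 = 8906
Net migration: 0–14 − 430 → 182; 30–44 + 30 → 22919
End of period: [182, 12655, 22919, 4388, 8906]
After projecting period 2:
Births: 22919 * 0.133 = 3048
15–29: 182 * 0.966 = 176
30–44: 12655 * 0.974 = 12326
45–59: 22919 * 0.954 = 21865
60–74: 4388 * 0.968 = 4248
Net migration: 0–14 − 430 → 2618; 30–44 + 30 → 12356
End of period: [2618, 176, 12356, 21865, 4248]
Scenario B total after 2 periods: 41263
Difference B − A = 41263 − 40443 = 820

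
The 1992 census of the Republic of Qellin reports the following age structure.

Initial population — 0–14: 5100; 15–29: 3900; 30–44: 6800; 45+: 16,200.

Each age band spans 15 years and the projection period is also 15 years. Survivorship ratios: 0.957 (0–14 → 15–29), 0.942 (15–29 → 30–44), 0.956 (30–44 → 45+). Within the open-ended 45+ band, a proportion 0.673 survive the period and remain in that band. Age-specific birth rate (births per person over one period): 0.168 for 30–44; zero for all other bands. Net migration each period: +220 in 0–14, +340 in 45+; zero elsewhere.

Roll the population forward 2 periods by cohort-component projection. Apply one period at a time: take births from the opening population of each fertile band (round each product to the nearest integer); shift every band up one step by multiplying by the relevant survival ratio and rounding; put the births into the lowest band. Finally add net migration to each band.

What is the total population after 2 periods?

22532

(Groups numbered youngest = 1 to oldest = 4.)
— Period 1 —
Births: 6800 * 0.168 = 1142
Group 2: 5100 * 0.957 = 4881
Group 3: 3900 * 0.942 = 3674
Group 4: 6800 * 0.956 + 16200 * 0.673 = 6501 + 10903 = 17404
Net migration: Group 1 + 220 → 1362; Group 4 + 340 → 17744
Giving 1362 / 4881 / 3674 / 17744.
— Period 2 —
Births: 3674 * 0.168 = 617
Group 2: 1362 * 0.957 = 1303
Group 3: 4881 * 0.942 = 4598
Group 4: 3674 * 0.956 + 17744 * 0.673 = 3512 + 11942 = 15454
Net migration: Group 1 + 220 → 837; Group 4 + 340 → 15794
Giving 837 / 1303 / 4598 / 15794.
Total after period 2: 837 + 1303 + 4598 + 15794 = 22532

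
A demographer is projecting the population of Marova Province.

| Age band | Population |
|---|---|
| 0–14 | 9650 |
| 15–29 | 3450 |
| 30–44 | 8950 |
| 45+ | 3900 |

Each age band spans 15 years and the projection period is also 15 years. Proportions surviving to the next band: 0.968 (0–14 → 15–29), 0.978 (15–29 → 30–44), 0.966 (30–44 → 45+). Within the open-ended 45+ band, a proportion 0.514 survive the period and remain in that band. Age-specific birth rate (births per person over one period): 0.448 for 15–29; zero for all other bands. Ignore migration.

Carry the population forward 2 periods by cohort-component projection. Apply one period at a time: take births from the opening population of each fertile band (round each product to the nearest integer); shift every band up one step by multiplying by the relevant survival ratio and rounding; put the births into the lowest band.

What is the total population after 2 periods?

[period 1]
Births: 3450 * 0.448 = 1546
15–29: 9650 * 0.968 = 9341
30–44: 3450 * 0.978 = 3374
45+: 8950 * 0.966 + 3900 * 0.514 = 8646 + 2005 = 10651
Giving 1546 / 9341 / 3374 / 10651.
[period 2]
Births: 9341 * 0.448 = 4185
15–29: 1546 * 0.968 = 1497
30–44: 9341 * 0.978 = 9135
45+: 3374 * 0.966 + 10651 * 0.514 = 3259 + 5475 = 8734
Giving 4185 / 1497 / 9135 / 8734.
Total after period 2: 4185 + 1497 + 9135 + 8734 = 23551

23551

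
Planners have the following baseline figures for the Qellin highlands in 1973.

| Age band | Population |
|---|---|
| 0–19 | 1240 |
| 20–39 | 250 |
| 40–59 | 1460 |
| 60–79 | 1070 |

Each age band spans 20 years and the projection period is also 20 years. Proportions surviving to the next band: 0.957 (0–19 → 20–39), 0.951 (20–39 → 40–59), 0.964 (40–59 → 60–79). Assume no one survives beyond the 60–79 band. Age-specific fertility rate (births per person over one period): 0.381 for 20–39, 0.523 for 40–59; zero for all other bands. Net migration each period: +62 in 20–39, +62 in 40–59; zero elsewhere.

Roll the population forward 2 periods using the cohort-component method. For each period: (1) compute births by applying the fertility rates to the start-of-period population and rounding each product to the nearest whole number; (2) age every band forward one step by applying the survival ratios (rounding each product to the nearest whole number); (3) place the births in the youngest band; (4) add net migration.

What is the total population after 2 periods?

3056

Period 1.
Births: 250 * 0.381 = 95, 1460 * 0.523 = 764 ⇒ total 859
20–39: 1240 * 0.957 = 1187
40–59: 250 * 0.951 = 238
60–79: 1460 * 0.964 = 1407
Net migration: 20–39 + 62 → 1249; 40–59 + 62 → 300
Giving 859 / 1249 / 300 / 1407.
Period 2.
Births: 1249 * 0.381 = 476, 300 * 0.523 = 157 ⇒ total 633
20–39: 859 * 0.957 = 822
40–59: 1249 * 0.951 = 1188
60–79: 300 * 0.964 = 289
Net migration: 20–39 + 62 → 884; 40–59 + 62 → 1250
Giving 633 / 884 / 1250 / 289.
Total after period 2: 633 + 884 + 1250 + 289 = 3056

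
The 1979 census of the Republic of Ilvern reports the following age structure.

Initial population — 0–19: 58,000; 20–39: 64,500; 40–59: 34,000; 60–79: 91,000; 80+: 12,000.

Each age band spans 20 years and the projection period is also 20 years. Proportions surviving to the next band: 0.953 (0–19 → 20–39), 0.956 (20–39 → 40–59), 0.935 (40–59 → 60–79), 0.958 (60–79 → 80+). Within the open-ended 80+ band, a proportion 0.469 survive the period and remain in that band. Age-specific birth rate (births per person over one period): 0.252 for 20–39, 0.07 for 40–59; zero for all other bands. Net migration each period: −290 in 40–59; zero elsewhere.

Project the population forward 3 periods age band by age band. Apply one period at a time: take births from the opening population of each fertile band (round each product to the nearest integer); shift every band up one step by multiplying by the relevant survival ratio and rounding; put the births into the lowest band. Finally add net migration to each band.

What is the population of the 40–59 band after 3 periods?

16687

After projecting period 1:
Births: 64500 * 0.252 = 16254, 34000 * 0.07 = 2380 → total 18634
20–39: 58000 * 0.953 = 55274
40–59: 64500 * 0.956 = 61662
60–79: 34000 * 0.935 = 31790
80+: 91000 * 0.958 + 12000 * 0.469 = 87178 + 5628 = 92806
Net migration: 40–59 − 290 → 61372
Population now: 0–19=18634, 20–39=55274, 40–59=61372, 60–79=31790, 80+=92806
After projecting period 2:
Births: 55274 * 0.252 = 13929, 61372 * 0.07 = 4296 → total 18225
20–39: 18634 * 0.953 = 17758
40–59: 55274 * 0.956 = 52842
60–79: 61372 * 0.935 = 57383
80+: 31790 * 0.958 + 92806 * 0.469 = 30455 + 43526 = 73981
Net migration: 40–59 − 290 → 52552
Population now: 0–19=18225, 20–39=17758, 40–59=52552, 60–79=57383, 80+=73981
After projecting period 3:
Births: 17758 * 0.252 = 4475, 52552 * 0.07 = 3679 → total 8154
20–39: 18225 * 0.953 = 17368
40–59: 17758 * 0.956 = 16977
60–79: 52552 * 0.935 = 49136
80+: 57383 * 0.958 + 73981 * 0.469 = 54973 + 34697 = 89670
Net migration: 40–59 − 290 → 16687
Population now: 0–19=8154, 20–39=17368, 40–59=16687, 60–79=49136, 80+=89670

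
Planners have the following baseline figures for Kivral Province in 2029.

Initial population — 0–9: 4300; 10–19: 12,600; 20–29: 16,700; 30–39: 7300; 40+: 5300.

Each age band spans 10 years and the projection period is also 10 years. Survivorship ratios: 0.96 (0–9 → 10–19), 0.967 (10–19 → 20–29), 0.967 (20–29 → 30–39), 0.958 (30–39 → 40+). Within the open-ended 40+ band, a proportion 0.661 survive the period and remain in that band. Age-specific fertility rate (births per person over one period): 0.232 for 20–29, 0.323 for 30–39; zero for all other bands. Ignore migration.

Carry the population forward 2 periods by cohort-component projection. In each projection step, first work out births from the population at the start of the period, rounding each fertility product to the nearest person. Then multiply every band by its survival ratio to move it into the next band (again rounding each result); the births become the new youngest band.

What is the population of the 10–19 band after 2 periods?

5983

— Period 1 —
Births: 16700 * 0.232 = 3874, 7300 * 0.323 = 2358 → total 6232
10–19: 4300 * 0.96 = 4128
20–29: 12600 * 0.967 = 12184
30–39: 16700 * 0.967 = 16149
40+: 7300 * 0.958 + 5300 * 0.661 = 6993 + 3503 = 10496
Population now: 0–9=6232, 10–19=4128, 20–29=12184, 30–39=16149, 40+=10496
— Period 2 —
Births: 12184 * 0.232 = 2827, 16149 * 0.323 = 5216 → total 8043
10–19: 6232 * 0.96 = 5983
20–29: 4128 * 0.967 = 3992
30–39: 12184 * 0.967 = 11782
40+: 16149 * 0.958 + 10496 * 0.661 = 15471 + 6938 = 22409
Population now: 0–9=8043, 10–19=5983, 20–29=3992, 30–39=11782, 40+=22409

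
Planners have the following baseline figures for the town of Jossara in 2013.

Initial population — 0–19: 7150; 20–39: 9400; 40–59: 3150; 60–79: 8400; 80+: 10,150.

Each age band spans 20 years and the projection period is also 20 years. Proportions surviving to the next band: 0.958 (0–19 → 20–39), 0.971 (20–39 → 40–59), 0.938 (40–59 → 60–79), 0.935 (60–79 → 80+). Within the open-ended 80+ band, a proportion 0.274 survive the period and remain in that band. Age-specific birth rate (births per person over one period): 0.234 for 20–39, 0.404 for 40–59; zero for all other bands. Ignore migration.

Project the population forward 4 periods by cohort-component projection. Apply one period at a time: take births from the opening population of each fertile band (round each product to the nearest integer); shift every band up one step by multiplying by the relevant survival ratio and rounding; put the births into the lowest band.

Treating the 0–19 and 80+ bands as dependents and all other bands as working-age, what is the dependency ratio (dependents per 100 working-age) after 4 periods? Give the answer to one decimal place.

— Period 1 —
Births: 9400 × 0.234 = 2200, 3150 × 0.404 = 1273 → 3473
20–39: 7150 × 0.958 = 6850
40–59: 9400 × 0.971 = 9127
60–79: 3150 × 0.938 = 2955
80+: 8400 × 0.935 + 10150 × 0.274 = 7854 + 2781 = 10635
→ [3473, 6850, 9127, 2955, 10635]
— Period 2 —
Births: 6850 × 0.234 = 1603, 9127 × 0.404 = 3687 → 5290
20–39: 3473 × 0.958 = 3327
40–59: 6850 × 0.971 = 6651
60–79: 9127 × 0.938 = 8561
80+: 2955 × 0.935 + 10635 × 0.274 = 2763 + 2914 = 5677
→ [5290, 3327, 6651, 8561, 5677]
— Period 3 —
Births: 3327 × 0.234 = 779, 6651 × 0.404 = 2687 → 3466
20–39: 5290 × 0.958 = 5068
40–59: 3327 × 0.971 = 3231
60–79: 6651 × 0.938 = 6239
80+: 8561 × 0.935 + 5677 × 0.274 = 8005 + 1555 = 9560
→ [3466, 5068, 3231, 6239, 9560]
— Period 4 —
Births: 5068 × 0.234 = 1186, 3231 × 0.404 = 1305 → 2491
20–39: 3466 × 0.958 = 3320
40–59: 5068 × 0.971 = 4921
60–79: 3231 × 0.938 = 3031
80+: 6239 × 0.935 + 9560 × 0.274 = 5833 + 2619 = 8452
→ [2491, 3320, 4921, 3031, 8452]
Dependents (band 0–19 + band 80+) = 2491 + 8452 = 10943; working-age = 11272; ratio = 10943/11272 × 100 = 97.1

97.1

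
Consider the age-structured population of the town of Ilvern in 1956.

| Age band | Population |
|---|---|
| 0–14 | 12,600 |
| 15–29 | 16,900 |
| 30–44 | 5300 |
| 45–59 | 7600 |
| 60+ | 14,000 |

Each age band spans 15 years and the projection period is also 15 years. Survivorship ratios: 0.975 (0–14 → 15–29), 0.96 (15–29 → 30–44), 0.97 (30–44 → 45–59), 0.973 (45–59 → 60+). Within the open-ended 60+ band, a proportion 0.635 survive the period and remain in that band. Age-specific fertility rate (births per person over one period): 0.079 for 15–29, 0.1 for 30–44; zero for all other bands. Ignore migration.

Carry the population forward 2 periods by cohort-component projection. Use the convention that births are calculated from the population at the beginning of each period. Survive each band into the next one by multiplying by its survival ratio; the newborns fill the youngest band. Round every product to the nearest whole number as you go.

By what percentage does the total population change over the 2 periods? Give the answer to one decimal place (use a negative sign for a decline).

Period 1:
Births: 16900 × 0.079 = 1335, 5300 × 0.1 = 530 ⇒ total 1865
15–29: 12600 × 0.975 = 12285
30–44: 16900 × 0.96 = 16224
45–59: 5300 × 0.97 = 5141
60+: 7600 × 0.973 + 14000 × 0.635 = 7395 + 8890 = 16285
End of period: [1865, 12285, 16224, 5141, 16285]
Period 2:
Births: 12285 × 0.079 = 971, 16224 × 0.1 = 1622 ⇒ total 2593
15–29: 1865 × 0.975 = 1818
30–44: 12285 × 0.96 = 11794
45–59: 16224 × 0.97 = 15737
60+: 5141 × 0.973 + 16285 × 0.635 = 5002 + 10341 = 15343
End of period: [2593, 1818, 11794, 15737, 15343]
Total: 56400 → 47285; change = -9115; percentage change = -16.2%

-16.2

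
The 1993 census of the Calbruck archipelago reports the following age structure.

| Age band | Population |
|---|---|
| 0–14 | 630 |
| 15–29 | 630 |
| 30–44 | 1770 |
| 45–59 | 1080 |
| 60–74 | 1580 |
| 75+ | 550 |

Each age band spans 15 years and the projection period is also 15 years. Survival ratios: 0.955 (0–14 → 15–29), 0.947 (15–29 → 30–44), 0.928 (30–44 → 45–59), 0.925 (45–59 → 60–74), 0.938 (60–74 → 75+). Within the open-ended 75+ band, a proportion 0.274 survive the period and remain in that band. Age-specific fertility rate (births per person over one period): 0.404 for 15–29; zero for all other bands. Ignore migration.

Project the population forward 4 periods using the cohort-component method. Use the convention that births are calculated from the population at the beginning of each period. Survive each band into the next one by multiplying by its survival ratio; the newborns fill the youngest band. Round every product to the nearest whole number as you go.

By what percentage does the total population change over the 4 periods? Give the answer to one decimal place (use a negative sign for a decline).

Call the groups 1 to 6, youngest first.
After projecting period 1:
Births: 630 * 0.404 = 255
Group 2: 630 * 0.955 = 602
Group 3: 630 * 0.947 = 597
Group 4: 1770 * 0.928 = 1643
Group 5: 1080 * 0.925 = 999
Group 6: 1580 * 0.938 + 550 * 0.274 = 1482 + 151 = 1633
End of period: [255, 602, 597, 1643, 999, 1633]
After projecting period 2:
Births: 602 * 0.404 = 243
Group 2: 255 * 0.955 = 244
Group 3: 602 * 0.947 = 570
Group 4: 597 * 0.928 = 554
Group 5: 1643 * 0.925 = 1520
Group 6: 999 * 0.938 + 1633 * 0.274 = 937 + 447 = 1384
End of period: [243, 244, 570, 554, 1520, 1384]
After projecting period 3:
Births: 244 * 0.404 = 99
Group 2: 243 * 0.955 = 232
Group 3: 244 * 0.947 = 231
Group 4: 570 * 0.928 = 529
Group 5: 554 * 0.925 = 512
Group 6: 1520 * 0.938 + 1384 * 0.274 = 1426 + 379 = 1805
End of period: [99, 232, 231, 529, 512, 1805]
After projecting period 4:
Births: 232 * 0.404 = 94
Group 2: 99 * 0.955 = 95
Group 3: 232 * 0.947 = 220
Group 4: 231 * 0.928 = 214
Group 5: 529 * 0.925 = 489
Group 6: 512 * 0.938 + 1805 * 0.274 = 480 + 495 = 975
End of period: [94, 95, 220, 214, 489, 975]
Total: 6240 → 2087; change = -4153; percentage change = -66.6%

-66.6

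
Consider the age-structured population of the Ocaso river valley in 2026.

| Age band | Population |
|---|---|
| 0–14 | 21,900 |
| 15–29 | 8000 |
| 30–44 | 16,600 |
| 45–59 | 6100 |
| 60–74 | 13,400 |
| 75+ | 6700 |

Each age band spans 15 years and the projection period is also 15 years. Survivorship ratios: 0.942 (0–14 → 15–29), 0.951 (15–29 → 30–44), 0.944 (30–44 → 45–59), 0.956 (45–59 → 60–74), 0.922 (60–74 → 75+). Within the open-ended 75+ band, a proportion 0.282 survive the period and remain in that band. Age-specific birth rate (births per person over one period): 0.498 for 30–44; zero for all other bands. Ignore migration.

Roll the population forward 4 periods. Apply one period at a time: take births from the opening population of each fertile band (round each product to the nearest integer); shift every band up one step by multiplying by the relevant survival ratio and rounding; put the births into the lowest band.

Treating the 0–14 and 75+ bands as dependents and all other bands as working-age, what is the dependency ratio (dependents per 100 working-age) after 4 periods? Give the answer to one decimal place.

Period 1.
Births: 16600 * 0.498 = 8267
15–29: 21900 * 0.942 = 20630
30–44: 8000 * 0.951 = 7608
45–59: 16600 * 0.944 = 15670
60–74: 6100 * 0.956 = 5832
75+: 13400 * 0.922 + 6700 * 0.282 = 12355 + 1889 = 14244
Population now: 0–14=8267, 15–29=20630, 30–44=7608, 45–59=15670, 60–74=5832, 75+=14244
Period 2.
Births: 7608 * 0.498 = 3789
15–29: 8267 * 0.942 = 7788
30–44: 20630 * 0.951 = 19619
45–59: 7608 * 0.944 = 7182
60–74: 15670 * 0.956 = 14981
75+: 5832 * 0.922 + 14244 * 0.282 = 5377 + 4017 = 9394
Population now: 0–14=3789, 15–29=7788, 30–44=19619, 45–59=7182, 60–74=14981, 75+=9394
Period 3.
Births: 19619 * 0.498 = 9770
15–29: 3789 * 0.942 = 3569
30–44: 7788 * 0.951 = 7406
45–59: 19619 * 0.944 = 18520
60–74: 7182 * 0.956 = 6866
75+: 14981 * 0.922 + 9394 * 0.282 = 13812 + 2649 = 16461
Population now: 0–14=9770, 15–29=3569, 30–44=7406, 45–59=18520, 60–74=6866, 75+=16461
Period 4.
Births: 7406 * 0.498 = 3688
15–29: 9770 * 0.942 = 9203
30–44: 3569 * 0.951 = 3394
45–59: 7406 * 0.944 = 6991
60–74: 18520 * 0.956 = 17705
75+: 6866 * 0.922 + 16461 * 0.282 = 6330 + 4642 = 10972
Population now: 0–14=3688, 15–29=9203, 30–44=3394, 45–59=6991, 60–74=17705, 75+=10972
Dependents (band 0–14 + band 75+) = 3688 + 10972 = 14660; working-age = 37293; ratio = 14660/37293 × 100 = 39.3

39.3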